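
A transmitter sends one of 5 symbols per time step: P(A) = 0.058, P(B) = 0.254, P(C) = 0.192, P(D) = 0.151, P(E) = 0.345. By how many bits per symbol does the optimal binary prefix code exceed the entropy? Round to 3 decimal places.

0.070 bits

Entropy H = −Σ p log₂ p ≈ 2.1391 bits.
Huffman merges: 29/500+151/1000→209/1000; 24/125+209/1000→401/1000; 127/500+69/200→599/1000; 401/1000+599/1000→1. L = 2209/1000 ≈ 2.2090.
L − H = 2.2090 − 2.1391 = 0.070 bits.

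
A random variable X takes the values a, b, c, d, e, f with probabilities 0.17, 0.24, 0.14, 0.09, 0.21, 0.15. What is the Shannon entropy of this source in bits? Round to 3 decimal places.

H = −Σ pᵢ log₂ pᵢ.
−0.17·log₂(0.17) = 0.4346
−0.24·log₂(0.24) = 0.4941
−0.14·log₂(0.14) = 0.3971
−0.09·log₂(0.09) = 0.3127
−0.21·log₂(0.21) = 0.4728
−0.15·log₂(0.15) = 0.4105
Sum ≈ 2.5219 → 2.522 bits.

2.522 bits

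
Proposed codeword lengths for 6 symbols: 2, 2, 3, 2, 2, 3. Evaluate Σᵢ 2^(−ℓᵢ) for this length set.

With common denominator 2^3 = 8: Σ 2^(−ℓᵢ) = 2/8 + 2/8 + 1/8 + 2/8 + 2/8 + 1/8 = 10/8 = 1.25.

1.25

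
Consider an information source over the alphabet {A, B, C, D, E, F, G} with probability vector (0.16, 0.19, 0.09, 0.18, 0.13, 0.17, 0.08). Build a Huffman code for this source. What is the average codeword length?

Repeatedly combine the two least-probable nodes; the expected code length is the sum of the merged weights.
merge 2/25 + 9/100 → 17/100
merge 13/100 + 4/25 → 29/100
merge 17/100 + 17/100 → 17/50
merge 9/50 + 19/100 → 37/100
merge 29/100 + 17/50 → 63/100
merge 37/100 + 63/100 → 1
L = 17/100 + 29/100 + 17/50 + 37/100 + 63/100 + 1 = 14/5 = 2.8 bits/symbol.

2.8 bits/symbol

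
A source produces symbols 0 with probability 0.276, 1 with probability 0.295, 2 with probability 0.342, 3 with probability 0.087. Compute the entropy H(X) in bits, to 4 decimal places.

H = −Σ pᵢ log₂ pᵢ.
−0.276·log₂(0.276) = 0.5126
−0.295·log₂(0.295) = 0.5196
−0.342·log₂(0.342) = 0.5294
−0.087·log₂(0.087) = 0.3065
Sum ≈ 1.8680 → 1.8680 bits.

1.8680 bits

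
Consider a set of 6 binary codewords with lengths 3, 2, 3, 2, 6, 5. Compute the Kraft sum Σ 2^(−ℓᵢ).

0.796875

With common denominator 2^6 = 64: Σ 2^(−ℓᵢ) = 8/64 + 16/64 + 8/64 + 16/64 + 1/64 + 2/64 = 51/64 = 0.796875.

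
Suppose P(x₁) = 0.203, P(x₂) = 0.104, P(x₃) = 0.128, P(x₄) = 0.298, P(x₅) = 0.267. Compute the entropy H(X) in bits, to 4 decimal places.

2.2154 bits

H = −Σ pᵢ log₂ pᵢ.
−0.203·log₂(0.203) = 0.4670
−0.104·log₂(0.104) = 0.3396
−0.128·log₂(0.128) = 0.3796
−0.298·log₂(0.298) = 0.5205
−0.267·log₂(0.267) = 0.5087
Sum ≈ 2.2154 → 2.2154 bits.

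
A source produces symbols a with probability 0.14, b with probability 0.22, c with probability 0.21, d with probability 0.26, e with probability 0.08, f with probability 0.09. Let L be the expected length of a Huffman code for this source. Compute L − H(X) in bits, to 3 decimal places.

Entropy H = −Σ p log₂ p ≈ 2.4600 bits.
Huffman merges: 2/25+9/100→17/100; 7/50+17/100→31/100; 21/100+11/50→43/100; 13/50+31/100→57/100; 43/100+57/100→1. L = 62/25 ≈ 2.4800.
L − H = 2.4800 − 2.4600 = 0.020 bits.

0.020 bits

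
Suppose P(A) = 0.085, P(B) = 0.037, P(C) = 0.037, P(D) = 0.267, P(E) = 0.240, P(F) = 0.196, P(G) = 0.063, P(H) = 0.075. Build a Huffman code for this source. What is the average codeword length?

2.668 bits/symbol

Repeatedly combine the two least-probable nodes; the expected code length is the sum of the merged weights.
merge 37/1000 + 37/1000 → 37/500
merge 63/1000 + 37/500 → 137/1000
merge 3/40 + 17/200 → 4/25
merge 137/1000 + 4/25 → 297/1000
merge 49/250 + 6/25 → 109/250
merge 267/1000 + 297/1000 → 141/250
merge 109/250 + 141/250 → 1
L = 37/500 + 137/1000 + 4/25 + 297/1000 + 109/250 + 141/250 + 1 = 667/250 = 2.668 bits/symbol.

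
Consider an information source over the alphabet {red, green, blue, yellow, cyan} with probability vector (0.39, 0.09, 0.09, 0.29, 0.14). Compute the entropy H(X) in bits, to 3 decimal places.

H = −Σ pᵢ log₂ pᵢ.
−0.39·log₂(0.39) = 0.5298
−0.09·log₂(0.09) = 0.3127
−0.09·log₂(0.09) = 0.3127
−0.29·log₂(0.29) = 0.5179
−0.14·log₂(0.14) = 0.3971
Sum ≈ 2.0701 → 2.070 bits.

2.070 bits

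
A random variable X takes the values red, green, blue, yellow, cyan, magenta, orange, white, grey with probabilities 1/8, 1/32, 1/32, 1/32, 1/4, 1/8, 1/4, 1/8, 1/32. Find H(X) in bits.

2.75 bits

Each probability is a power of 1/2, so log₂(1/p) is an integer.
H = Σ p·log₂(1/p) = 1/8·3 + 1/32·5 + 1/32·5 + 1/32·5 + 1/4·2 + 1/8·3 + 1/4·2 + 1/8·3 + 1/32·5 = 2.75 bits.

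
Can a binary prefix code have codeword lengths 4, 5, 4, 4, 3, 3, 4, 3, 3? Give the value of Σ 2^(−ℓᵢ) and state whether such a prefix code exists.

0.78125; yes

With common denominator 2^5 = 32: Σ 2^(−ℓᵢ) = 2/32 + 1/32 + 2/32 + 2/32 + 4/32 + 4/32 + 2/32 + 4/32 + 4/32 = 25/32 = 0.78125.
Kraft's inequality requires Σ ≤ 1; here Σ = 0.78125 ≤ 1, so such a prefix code exists.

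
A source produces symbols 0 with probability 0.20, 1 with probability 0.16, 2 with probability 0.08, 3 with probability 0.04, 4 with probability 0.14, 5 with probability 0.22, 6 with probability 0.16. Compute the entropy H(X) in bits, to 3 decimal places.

2.665 bits

H = −Σ pᵢ log₂ pᵢ.
−0.20·log₂(0.20) = 0.4644
−0.16·log₂(0.16) = 0.4230
−0.08·log₂(0.08) = 0.2915
−0.04·log₂(0.04) = 0.1858
−0.14·log₂(0.14) = 0.3971
−0.22·log₂(0.22) = 0.4806
−0.16·log₂(0.16) = 0.4230
Sum ≈ 2.6654 → 2.665 bits.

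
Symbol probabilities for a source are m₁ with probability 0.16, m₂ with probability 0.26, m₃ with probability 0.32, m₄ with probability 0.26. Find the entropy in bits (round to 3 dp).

1.960 bits

H = −Σ pᵢ log₂ pᵢ.
−0.16·log₂(0.16) = 0.4230
−0.26·log₂(0.26) = 0.5053
−0.32·log₂(0.32) = 0.5260
−0.26·log₂(0.26) = 0.5053
Sum ≈ 1.9596 → 1.960 bits.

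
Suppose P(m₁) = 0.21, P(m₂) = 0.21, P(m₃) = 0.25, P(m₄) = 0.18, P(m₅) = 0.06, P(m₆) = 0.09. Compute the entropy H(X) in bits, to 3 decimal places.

2.447 bits

H = −Σ pᵢ log₂ pᵢ.
−0.21·log₂(0.21) = 0.4728
−0.21·log₂(0.21) = 0.4728
−0.25·log₂(0.25) = 0.5000
−0.18·log₂(0.18) = 0.4453
−0.06·log₂(0.06) = 0.2435
−0.09·log₂(0.09) = 0.3127
Sum ≈ 2.4471 → 2.447 bits.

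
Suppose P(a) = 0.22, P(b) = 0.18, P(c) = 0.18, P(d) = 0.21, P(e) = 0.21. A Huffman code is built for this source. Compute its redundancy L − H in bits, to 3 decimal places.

0.043 bits

Entropy H = −Σ p log₂ p ≈ 2.3168 bits.
Huffman merges: 9/50+9/50→9/25; 21/100+21/100→21/50; 11/50+9/25→29/50; 21/50+29/50→1. L = 59/25 ≈ 2.3600.
L − H = 2.3600 − 2.3168 = 0.043 bits.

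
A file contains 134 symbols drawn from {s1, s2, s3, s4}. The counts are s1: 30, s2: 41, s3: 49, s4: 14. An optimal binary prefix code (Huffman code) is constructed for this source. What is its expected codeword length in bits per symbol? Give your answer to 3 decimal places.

Probabilities are the counts divided by 134.
Repeatedly combine the two least-probable nodes; the expected code length is the sum of the merged weights.
merge 7/67 + 15/67 → 22/67
merge 41/134 + 22/67 → 85/134
merge 49/134 + 85/134 → 1
L = 22/67 + 85/134 + 1 = 263/134 ≈ 1.963 bits/symbol.

1.963 bits/symbol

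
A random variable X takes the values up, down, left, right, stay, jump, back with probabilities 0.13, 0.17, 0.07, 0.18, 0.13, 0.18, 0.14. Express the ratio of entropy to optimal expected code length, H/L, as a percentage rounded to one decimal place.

97.7%

Entropy H = −Σ p log₂ p ≈ 2.7562 bits.
Huffman merges: 7/100+13/100→1/5; 13/100+7/50→27/100; 17/100+9/50→7/20; 9/50+1/5→19/50; 27/100+7/20→31/50; 19/50+31/50→1. L = 141/50 ≈ 2.8200.
Efficiency = H/L = 2.7562/2.8200 = 97.7%.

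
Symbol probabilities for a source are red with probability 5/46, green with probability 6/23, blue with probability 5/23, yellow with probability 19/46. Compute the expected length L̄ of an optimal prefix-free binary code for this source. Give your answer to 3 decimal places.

Repeatedly combine the two least-probable nodes; the expected code length is the sum of the merged weights.
merge 5/46 + 5/23 → 15/46
merge 6/23 + 15/46 → 27/46
merge 19/46 + 27/46 → 1
L = 15/46 + 27/46 + 1 = 44/23 ≈ 1.913 bits/symbol.

1.913 bits/symbol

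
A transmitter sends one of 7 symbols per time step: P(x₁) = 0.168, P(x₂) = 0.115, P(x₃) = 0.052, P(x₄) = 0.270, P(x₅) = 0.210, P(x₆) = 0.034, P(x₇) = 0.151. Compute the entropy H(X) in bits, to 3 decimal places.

H = −Σ pᵢ log₂ pᵢ.
−0.168·log₂(0.168) = 0.4323
−0.115·log₂(0.115) = 0.3588
−0.052·log₂(0.052) = 0.2218
−0.270·log₂(0.270) = 0.5100
−0.210·log₂(0.210) = 0.4728
−0.034·log₂(0.034) = 0.1659
−0.151·log₂(0.151) = 0.4118
Sum ≈ 2.5735 → 2.574 bits.

2.574 bits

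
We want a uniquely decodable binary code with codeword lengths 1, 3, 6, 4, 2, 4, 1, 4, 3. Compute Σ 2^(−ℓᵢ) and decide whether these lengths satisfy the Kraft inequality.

1.703125; no

With common denominator 2^6 = 64: Σ 2^(−ℓᵢ) = 32/64 + 8/64 + 1/64 + 4/64 + 16/64 + 4/64 + 32/64 + 4/64 + 8/64 = 109/64 = 1.703125.
Kraft's inequality requires Σ ≤ 1; here Σ = 1.703125 > 1, so no such prefix code exists.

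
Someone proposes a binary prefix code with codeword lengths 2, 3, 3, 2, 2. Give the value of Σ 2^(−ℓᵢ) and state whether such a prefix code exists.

1; yes

With common denominator 2^3 = 8: Σ 2^(−ℓᵢ) = 2/8 + 1/8 + 1/8 + 2/8 + 2/8 = 8/8 = 1.
Kraft's inequality requires Σ ≤ 1; here Σ = 1 ≤ 1, so such a prefix code exists.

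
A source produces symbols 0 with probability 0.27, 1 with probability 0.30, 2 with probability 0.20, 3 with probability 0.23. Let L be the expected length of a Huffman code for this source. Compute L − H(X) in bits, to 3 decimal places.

0.017 bits

Entropy H = −Σ p log₂ p ≈ 1.9832 bits.
Huffman merges: 1/5+23/100→43/100; 27/100+3/10→57/100; 43/100+57/100→1. L = 2 ≈ 2.0000.
L − H = 2.0000 − 1.9832 = 0.017 bits.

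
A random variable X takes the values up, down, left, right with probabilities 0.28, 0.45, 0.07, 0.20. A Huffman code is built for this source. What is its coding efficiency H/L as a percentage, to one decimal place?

Entropy H = −Σ p log₂ p ≈ 1.7656 bits.
Huffman merges: 7/100+1/5→27/100; 27/100+7/25→11/20; 9/20+11/20→1. L = 91/50 ≈ 1.8200.
Efficiency = H/L = 1.7656/1.8200 = 97.0%.

97.0%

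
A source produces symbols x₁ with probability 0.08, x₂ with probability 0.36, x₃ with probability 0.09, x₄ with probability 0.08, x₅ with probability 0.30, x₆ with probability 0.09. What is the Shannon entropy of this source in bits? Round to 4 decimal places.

H = −Σ pᵢ log₂ pᵢ.
−0.08·log₂(0.08) = 0.2915
−0.36·log₂(0.36) = 0.5306
−0.09·log₂(0.09) = 0.3127
−0.08·log₂(0.08) = 0.2915
−0.30·log₂(0.30) = 0.5211
−0.09·log₂(0.09) = 0.3127
Sum ≈ 2.2600 → 2.2600 bits.

2.2600 bits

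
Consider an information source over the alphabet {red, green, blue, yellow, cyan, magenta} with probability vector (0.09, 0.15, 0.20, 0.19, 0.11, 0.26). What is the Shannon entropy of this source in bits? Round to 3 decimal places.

2.498 bits

H = −Σ pᵢ log₂ pᵢ.
−0.09·log₂(0.09) = 0.3127
−0.15·log₂(0.15) = 0.4105
−0.20·log₂(0.20) = 0.4644
−0.19·log₂(0.19) = 0.4552
−0.11·log₂(0.11) = 0.3503
−0.26·log₂(0.26) = 0.5053
Sum ≈ 2.4984 → 2.498 bits.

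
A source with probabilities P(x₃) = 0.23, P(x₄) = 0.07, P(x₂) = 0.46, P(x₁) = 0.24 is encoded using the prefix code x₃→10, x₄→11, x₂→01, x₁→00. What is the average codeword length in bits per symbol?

2 bits/symbol

L̄ = Σ pᵢ·ℓᵢ = 0.23·2 + 0.07·2 + 0.46·2 + 0.24·2 = 2 bits/symbol.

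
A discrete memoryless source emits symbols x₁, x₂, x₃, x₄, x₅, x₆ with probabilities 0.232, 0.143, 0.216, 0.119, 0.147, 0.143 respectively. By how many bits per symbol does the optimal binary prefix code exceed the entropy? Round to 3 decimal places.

0.011 bits

Entropy H = −Σ p log₂ p ≈ 2.5411 bits.
Huffman merges: 119/1000+143/1000→131/500; 143/1000+147/1000→29/100; 27/125+29/125→56/125; 131/500+29/100→69/125; 56/125+69/125→1. L = 319/125 ≈ 2.5520.
L − H = 2.5520 − 2.5411 = 0.011 bits.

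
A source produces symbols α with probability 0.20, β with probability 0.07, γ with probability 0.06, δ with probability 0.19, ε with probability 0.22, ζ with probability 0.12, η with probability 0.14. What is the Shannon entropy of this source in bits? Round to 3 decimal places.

H = −Σ pᵢ log₂ pᵢ.
−0.20·log₂(0.20) = 0.4644
−0.07·log₂(0.07) = 0.2686
−0.06·log₂(0.06) = 0.2435
−0.19·log₂(0.19) = 0.4552
−0.22·log₂(0.22) = 0.4806
−0.12·log₂(0.12) = 0.3671
−0.14·log₂(0.14) = 0.3971
Sum ≈ 2.6765 → 2.676 bits.

2.676 bits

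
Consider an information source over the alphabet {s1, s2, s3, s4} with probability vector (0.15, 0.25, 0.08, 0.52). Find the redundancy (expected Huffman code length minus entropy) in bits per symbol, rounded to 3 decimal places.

0.017 bits

Entropy H = −Σ p log₂ p ≈ 1.6926 bits.
Huffman merges: 2/25+3/20→23/100; 23/100+1/4→12/25; 12/25+13/25→1. L = 171/100 ≈ 1.7100.
L − H = 1.7100 − 1.6926 = 0.017 bits.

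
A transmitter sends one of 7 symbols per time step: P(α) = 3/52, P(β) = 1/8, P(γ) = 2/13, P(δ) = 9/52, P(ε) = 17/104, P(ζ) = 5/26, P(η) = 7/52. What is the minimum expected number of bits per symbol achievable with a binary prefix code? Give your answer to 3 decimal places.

2.808 bits/symbol

Repeatedly combine the two least-probable nodes; the expected code length is the sum of the merged weights.
merge 3/52 + 1/8 → 19/104
merge 7/52 + 2/13 → 15/52
merge 17/104 + 9/52 → 35/104
merge 19/104 + 5/26 → 3/8
merge 15/52 + 35/104 → 5/8
merge 3/8 + 5/8 → 1
L = 19/104 + 15/52 + 35/104 + 3/8 + 5/8 + 1 = 73/26 ≈ 2.808 bits/symbol.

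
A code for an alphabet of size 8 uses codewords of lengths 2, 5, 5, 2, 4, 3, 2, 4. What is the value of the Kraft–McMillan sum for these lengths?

With common denominator 2^5 = 32: Σ 2^(−ℓᵢ) = 8/32 + 1/32 + 1/32 + 8/32 + 2/32 + 4/32 + 8/32 + 2/32 = 34/32 = 1.0625.

1.0625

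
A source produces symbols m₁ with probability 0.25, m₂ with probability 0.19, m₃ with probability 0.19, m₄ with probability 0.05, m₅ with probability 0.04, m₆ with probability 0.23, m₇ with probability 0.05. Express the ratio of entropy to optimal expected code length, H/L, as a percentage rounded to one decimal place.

98.3%

Entropy H = −Σ p log₂ p ≈ 2.5161 bits.
Huffman merges: 1/25+1/20→9/100; 1/20+9/100→7/50; 7/50+19/100→33/100; 19/100+23/100→21/50; 1/4+33/100→29/50; 21/50+29/50→1. L = 64/25 ≈ 2.5600.
Efficiency = H/L = 2.5161/2.5600 = 98.3%.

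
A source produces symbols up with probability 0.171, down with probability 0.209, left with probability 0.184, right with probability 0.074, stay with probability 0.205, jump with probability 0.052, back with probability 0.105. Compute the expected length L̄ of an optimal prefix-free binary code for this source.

2.712 bits/symbol

Repeatedly combine the two least-probable nodes; the expected code length is the sum of the merged weights.
merge 13/250 + 37/500 → 63/500
merge 21/200 + 63/500 → 231/1000
merge 171/1000 + 23/125 → 71/200
merge 41/200 + 209/1000 → 207/500
merge 231/1000 + 71/200 → 293/500
merge 207/500 + 293/500 → 1
L = 63/500 + 231/1000 + 71/200 + 207/500 + 293/500 + 1 = 339/125 = 2.712 bits/symbol.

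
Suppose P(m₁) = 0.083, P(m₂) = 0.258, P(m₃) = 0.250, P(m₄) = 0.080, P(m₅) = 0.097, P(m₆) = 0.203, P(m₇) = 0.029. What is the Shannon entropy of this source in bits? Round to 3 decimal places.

2.535 bits

H = −Σ pᵢ log₂ pᵢ.
−0.083·log₂(0.083) = 0.2980
−0.258·log₂(0.258) = 0.5043
−0.250·log₂(0.250) = 0.5000
−0.080·log₂(0.080) = 0.2915
−0.097·log₂(0.097) = 0.3265
−0.203·log₂(0.203) = 0.4670
−0.029·log₂(0.029) = 0.1481
Sum ≈ 2.5354 → 2.535 bits.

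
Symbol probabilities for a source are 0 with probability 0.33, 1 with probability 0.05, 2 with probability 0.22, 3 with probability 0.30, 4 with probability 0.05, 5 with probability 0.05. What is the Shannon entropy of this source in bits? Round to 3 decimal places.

2.178 bits

H = −Σ pᵢ log₂ pᵢ.
−0.33·log₂(0.33) = 0.5278
−0.05·log₂(0.05) = 0.2161
−0.22·log₂(0.22) = 0.4806
−0.30·log₂(0.30) = 0.5211
−0.05·log₂(0.05) = 0.2161
−0.05·log₂(0.05) = 0.2161
Sum ≈ 2.1778 → 2.178 bits.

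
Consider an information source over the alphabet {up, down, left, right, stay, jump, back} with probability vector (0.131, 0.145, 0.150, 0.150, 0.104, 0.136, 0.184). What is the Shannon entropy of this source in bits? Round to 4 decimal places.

H = −Σ pᵢ log₂ pᵢ.
−0.131·log₂(0.131) = 0.3841
−0.145·log₂(0.145) = 0.4040
−0.150·log₂(0.150) = 0.4105
−0.150·log₂(0.150) = 0.4105
−0.104·log₂(0.104) = 0.3396
−0.136·log₂(0.136) = 0.3915
−0.184·log₂(0.184) = 0.4494
Sum ≈ 2.7896 → 2.7896 bits.

2.7896 bits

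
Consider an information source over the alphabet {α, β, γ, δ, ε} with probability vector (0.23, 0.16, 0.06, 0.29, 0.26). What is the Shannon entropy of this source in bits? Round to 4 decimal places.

H = −Σ pᵢ log₂ pᵢ.
−0.23·log₂(0.23) = 0.4877
−0.16·log₂(0.16) = 0.4230
−0.06·log₂(0.06) = 0.2435
−0.29·log₂(0.29) = 0.5179
−0.26·log₂(0.26) = 0.5053
Sum ≈ 2.1774 → 2.1774 bits.

2.1774 bits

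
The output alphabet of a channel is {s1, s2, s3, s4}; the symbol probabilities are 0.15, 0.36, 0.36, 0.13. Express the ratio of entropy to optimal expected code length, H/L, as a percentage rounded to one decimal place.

Entropy H = −Σ p log₂ p ≈ 1.8544 bits.
Huffman merges: 13/100+3/20→7/25; 7/25+9/25→16/25; 9/25+16/25→1. L = 48/25 ≈ 1.9200.
Efficiency = H/L = 1.8544/1.9200 = 96.6%.

96.6%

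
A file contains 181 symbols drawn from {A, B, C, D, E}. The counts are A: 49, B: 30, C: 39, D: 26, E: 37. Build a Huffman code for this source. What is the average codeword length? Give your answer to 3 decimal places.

Probabilities are the counts divided by 181.
Repeatedly combine the two least-probable nodes; the expected code length is the sum of the merged weights.
merge 26/181 + 30/181 → 56/181
merge 37/181 + 39/181 → 76/181
merge 49/181 + 56/181 → 105/181
merge 76/181 + 105/181 → 1
L = 56/181 + 76/181 + 105/181 + 1 = 418/181 ≈ 2.309 bits/symbol.

2.309 bits/symbol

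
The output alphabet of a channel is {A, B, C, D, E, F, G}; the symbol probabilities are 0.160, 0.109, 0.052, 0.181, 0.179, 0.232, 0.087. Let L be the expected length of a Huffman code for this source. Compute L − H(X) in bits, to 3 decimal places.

0.047 bits

Entropy H = −Σ p log₂ p ≈ 2.6795 bits.
Huffman merges: 13/250+87/1000→139/1000; 109/1000+139/1000→31/125; 4/25+179/1000→339/1000; 181/1000+29/125→413/1000; 31/125+339/1000→587/1000; 413/1000+587/1000→1. L = 1363/500 ≈ 2.7260.
L − H = 2.7260 − 2.6795 = 0.047 bits.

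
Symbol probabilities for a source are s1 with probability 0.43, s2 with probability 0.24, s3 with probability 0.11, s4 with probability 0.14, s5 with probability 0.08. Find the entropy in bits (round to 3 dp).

H = −Σ pᵢ log₂ pᵢ.
−0.43·log₂(0.43) = 0.5236
−0.24·log₂(0.24) = 0.4941
−0.11·log₂(0.11) = 0.3503
−0.14·log₂(0.14) = 0.3971
−0.08·log₂(0.08) = 0.2915
Sum ≈ 2.0566 → 2.057 bits.

2.057 bits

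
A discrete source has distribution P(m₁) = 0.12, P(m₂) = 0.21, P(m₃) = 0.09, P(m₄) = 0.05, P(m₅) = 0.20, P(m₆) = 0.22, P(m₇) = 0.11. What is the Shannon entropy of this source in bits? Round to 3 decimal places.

H = −Σ pᵢ log₂ pᵢ.
−0.12·log₂(0.12) = 0.3671
−0.21·log₂(0.21) = 0.4728
−0.09·log₂(0.09) = 0.3127
−0.05·log₂(0.05) = 0.2161
−0.20·log₂(0.20) = 0.4644
−0.22·log₂(0.22) = 0.4806
−0.11·log₂(0.11) = 0.3503
Sum ≈ 2.6639 → 2.664 bits.

2.664 bits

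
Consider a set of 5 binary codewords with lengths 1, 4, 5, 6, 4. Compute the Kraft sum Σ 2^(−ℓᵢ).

With common denominator 2^6 = 64: Σ 2^(−ℓᵢ) = 32/64 + 4/64 + 2/64 + 1/64 + 4/64 = 43/64 = 0.671875.

0.671875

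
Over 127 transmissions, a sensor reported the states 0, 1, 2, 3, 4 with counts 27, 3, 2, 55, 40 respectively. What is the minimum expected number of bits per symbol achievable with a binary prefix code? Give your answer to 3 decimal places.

1.858 bits/symbol

Probabilities are the counts divided by 127.
Repeatedly combine the two least-probable nodes; the expected code length is the sum of the merged weights.
merge 2/127 + 3/127 → 5/127
merge 5/127 + 27/127 → 32/127
merge 32/127 + 40/127 → 72/127
merge 55/127 + 72/127 → 1
L = 5/127 + 32/127 + 72/127 + 1 = 236/127 ≈ 1.858 bits/symbol.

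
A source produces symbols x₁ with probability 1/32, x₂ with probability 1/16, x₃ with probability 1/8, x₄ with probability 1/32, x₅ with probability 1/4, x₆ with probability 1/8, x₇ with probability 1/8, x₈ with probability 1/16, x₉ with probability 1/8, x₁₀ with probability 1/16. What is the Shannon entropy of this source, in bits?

3.0625 bits

Each probability is a power of 1/2, so log₂(1/p) is an integer.
H = Σ p·log₂(1/p) = 1/32·5 + 1/16·4 + 1/8·3 + 1/32·5 + 1/4·2 + 1/8·3 + 1/8·3 + 1/16·4 + 1/8·3 + 1/16·4 = 3.0625 bits.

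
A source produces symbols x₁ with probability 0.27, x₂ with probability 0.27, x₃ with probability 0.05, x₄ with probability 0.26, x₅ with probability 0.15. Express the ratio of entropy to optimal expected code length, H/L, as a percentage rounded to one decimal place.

97.8%

Entropy H = −Σ p log₂ p ≈ 2.1520 bits.
Huffman merges: 1/20+3/20→1/5; 1/5+13/50→23/50; 27/100+27/100→27/50; 23/50+27/50→1. L = 11/5 ≈ 2.2000.
Efficiency = H/L = 2.1520/2.2000 = 97.8%.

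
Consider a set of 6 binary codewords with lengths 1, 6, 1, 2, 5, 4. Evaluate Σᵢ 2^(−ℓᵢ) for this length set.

1.359375

With common denominator 2^6 = 64: Σ 2^(−ℓᵢ) = 32/64 + 1/64 + 32/64 + 16/64 + 2/64 + 4/64 = 87/64 = 1.359375.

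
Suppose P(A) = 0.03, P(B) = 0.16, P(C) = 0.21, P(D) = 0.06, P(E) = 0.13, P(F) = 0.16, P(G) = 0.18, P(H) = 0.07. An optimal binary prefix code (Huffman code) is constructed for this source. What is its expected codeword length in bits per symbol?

Repeatedly combine the two least-probable nodes; the expected code length is the sum of the merged weights.
merge 3/100 + 3/50 → 9/100
merge 7/100 + 9/100 → 4/25
merge 13/100 + 4/25 → 29/100
merge 4/25 + 4/25 → 8/25
merge 9/50 + 21/100 → 39/100
merge 29/100 + 8/25 → 61/100
merge 39/100 + 61/100 → 1
L = 9/100 + 4/25 + 29/100 + 8/25 + 39/100 + 61/100 + 1 = 143/50 = 2.86 bits/symbol.

2.86 bits/symbol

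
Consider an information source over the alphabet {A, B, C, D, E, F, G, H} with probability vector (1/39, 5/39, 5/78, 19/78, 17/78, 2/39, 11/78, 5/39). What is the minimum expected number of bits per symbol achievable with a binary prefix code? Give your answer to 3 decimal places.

Repeatedly combine the two least-probable nodes; the expected code length is the sum of the merged weights.
merge 1/39 + 2/39 → 1/13
merge 5/78 + 1/13 → 11/78
merge 5/39 + 5/39 → 10/39
merge 11/78 + 11/78 → 11/39
merge 17/78 + 19/78 → 6/13
merge 10/39 + 11/39 → 7/13
merge 6/13 + 7/13 → 1
L = 1/13 + 11/78 + 10/39 + 11/39 + 6/13 + 7/13 + 1 = 215/78 ≈ 2.756 bits/symbol.

2.756 bits/symbol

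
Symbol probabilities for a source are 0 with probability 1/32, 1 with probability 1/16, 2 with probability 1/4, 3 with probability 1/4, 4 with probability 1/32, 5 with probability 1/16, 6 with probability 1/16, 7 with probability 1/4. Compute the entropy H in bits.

2.5625 bits

Each probability is a power of 1/2, so log₂(1/p) is an integer.
H = Σ p·log₂(1/p) = 1/32·5 + 1/16·4 + 1/4·2 + 1/4·2 + 1/32·5 + 1/16·4 + 1/16·4 + 1/4·2 = 2.5625 bits.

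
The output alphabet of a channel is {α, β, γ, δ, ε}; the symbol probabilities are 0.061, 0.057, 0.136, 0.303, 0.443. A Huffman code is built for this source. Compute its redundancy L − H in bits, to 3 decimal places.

0.014 bits

Entropy H = −Σ p log₂ p ≈ 1.9155 bits.
Huffman merges: 57/1000+61/1000→59/500; 59/500+17/125→127/500; 127/500+303/1000→557/1000; 443/1000+557/1000→1. L = 1929/1000 ≈ 1.9290.
L − H = 1.9290 − 1.9155 = 0.014 bits.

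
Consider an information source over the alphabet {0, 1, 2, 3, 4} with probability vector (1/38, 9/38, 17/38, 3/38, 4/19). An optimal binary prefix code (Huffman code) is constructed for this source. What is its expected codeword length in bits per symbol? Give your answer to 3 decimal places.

Repeatedly combine the two least-probable nodes; the expected code length is the sum of the merged weights.
merge 1/38 + 3/38 → 2/19
merge 2/19 + 4/19 → 6/19
merge 9/38 + 6/19 → 21/38
merge 17/38 + 21/38 → 1
L = 2/19 + 6/19 + 21/38 + 1 = 75/38 ≈ 1.974 bits/symbol.

1.974 bits/symbol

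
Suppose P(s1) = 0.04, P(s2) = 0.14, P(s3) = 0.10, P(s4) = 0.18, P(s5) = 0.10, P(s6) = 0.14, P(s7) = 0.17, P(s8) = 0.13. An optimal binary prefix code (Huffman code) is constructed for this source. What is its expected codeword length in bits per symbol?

Repeatedly combine the two least-probable nodes; the expected code length is the sum of the merged weights.
merge 1/25 + 1/10 → 7/50
merge 1/10 + 13/100 → 23/100
merge 7/50 + 7/50 → 7/25
merge 7/50 + 17/100 → 31/100
merge 9/50 + 23/100 → 41/100
merge 7/25 + 31/100 → 59/100
merge 41/100 + 59/100 → 1
L = 7/50 + 23/100 + 7/25 + 31/100 + 41/100 + 59/100 + 1 = 74/25 = 2.96 bits/symbol.

2.96 bits/symbol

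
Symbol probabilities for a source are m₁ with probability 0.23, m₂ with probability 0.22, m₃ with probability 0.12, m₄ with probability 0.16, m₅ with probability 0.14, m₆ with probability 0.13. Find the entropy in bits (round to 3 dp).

H = −Σ pᵢ log₂ pᵢ.
−0.23·log₂(0.23) = 0.4877
−0.22·log₂(0.22) = 0.4806
−0.12·log₂(0.12) = 0.3671
−0.16·log₂(0.16) = 0.4230
−0.14·log₂(0.14) = 0.3971
−0.13·log₂(0.13) = 0.3826
Sum ≈ 2.5381 → 2.538 bits.

2.538 bits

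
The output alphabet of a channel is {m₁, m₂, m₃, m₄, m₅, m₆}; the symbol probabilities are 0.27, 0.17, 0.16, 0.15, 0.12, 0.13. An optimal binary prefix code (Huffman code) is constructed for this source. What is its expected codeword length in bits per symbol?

2.56 bits/symbol

Repeatedly combine the two least-probable nodes; the expected code length is the sum of the merged weights.
merge 3/25 + 13/100 → 1/4
merge 3/20 + 4/25 → 31/100
merge 17/100 + 1/4 → 21/50
merge 27/100 + 31/100 → 29/50
merge 21/50 + 29/50 → 1
L = 1/4 + 31/100 + 21/50 + 29/50 + 1 = 64/25 = 2.56 bits/symbol.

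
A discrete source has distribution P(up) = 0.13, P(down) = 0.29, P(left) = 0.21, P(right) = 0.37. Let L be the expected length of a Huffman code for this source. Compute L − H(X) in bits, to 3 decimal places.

Entropy H = −Σ p log₂ p ≈ 1.9041 bits.
Huffman merges: 13/100+21/100→17/50; 29/100+17/50→63/100; 37/100+63/100→1. L = 197/100 ≈ 1.9700.
L − H = 1.9700 − 1.9041 = 0.066 bits.

0.066 bits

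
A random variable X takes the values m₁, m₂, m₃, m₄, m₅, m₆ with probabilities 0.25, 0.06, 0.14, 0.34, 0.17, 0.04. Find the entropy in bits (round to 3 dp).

2.290 bits

H = −Σ pᵢ log₂ pᵢ.
−0.25·log₂(0.25) = 0.5000
−0.06·log₂(0.06) = 0.2435
−0.14·log₂(0.14) = 0.3971
−0.34·log₂(0.34) = 0.5292
−0.17·log₂(0.17) = 0.4346
−0.04·log₂(0.04) = 0.1858
Sum ≈ 2.2902 → 2.290 bits.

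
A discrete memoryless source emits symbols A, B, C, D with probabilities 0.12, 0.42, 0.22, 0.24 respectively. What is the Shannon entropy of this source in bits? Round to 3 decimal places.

1.867 bits

H = −Σ pᵢ log₂ pᵢ.
−0.12·log₂(0.12) = 0.3671
−0.42·log₂(0.42) = 0.5256
−0.22·log₂(0.22) = 0.4806
−0.24·log₂(0.24) = 0.4941
Sum ≈ 1.8674 → 1.867 bits.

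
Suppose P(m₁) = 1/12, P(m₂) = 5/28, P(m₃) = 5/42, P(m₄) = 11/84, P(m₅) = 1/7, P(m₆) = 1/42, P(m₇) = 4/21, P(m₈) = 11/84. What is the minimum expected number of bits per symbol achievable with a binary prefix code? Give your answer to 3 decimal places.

Repeatedly combine the two least-probable nodes; the expected code length is the sum of the merged weights.
merge 1/42 + 1/12 → 3/28
merge 3/28 + 5/42 → 19/84
merge 11/84 + 11/84 → 11/42
merge 1/7 + 5/28 → 9/28
merge 4/21 + 19/84 → 5/12
merge 11/42 + 9/28 → 7/12
merge 5/12 + 7/12 → 1
L = 3/28 + 19/84 + 11/42 + 9/28 + 5/12 + 7/12 + 1 = 35/12 ≈ 2.917 bits/symbol.

2.917 bits/symbol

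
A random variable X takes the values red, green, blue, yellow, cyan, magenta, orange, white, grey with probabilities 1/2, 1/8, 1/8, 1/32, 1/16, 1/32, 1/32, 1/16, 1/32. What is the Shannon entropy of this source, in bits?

2.375 bits

Each probability is a power of 1/2, so log₂(1/p) is an integer.
H = Σ p·log₂(1/p) = 1/2·1 + 1/8·3 + 1/8·3 + 1/32·5 + 1/16·4 + 1/32·5 + 1/32·5 + 1/16·4 + 1/32·5 = 2.375 bits.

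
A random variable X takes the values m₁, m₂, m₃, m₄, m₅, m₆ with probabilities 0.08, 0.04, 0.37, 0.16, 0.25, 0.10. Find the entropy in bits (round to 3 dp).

H = −Σ pᵢ log₂ pᵢ.
−0.08·log₂(0.08) = 0.2915
−0.04·log₂(0.04) = 0.1858
−0.37·log₂(0.37) = 0.5307
−0.16·log₂(0.16) = 0.4230
−0.25·log₂(0.25) = 0.5000
−0.10·log₂(0.10) = 0.3322
Sum ≈ 2.2632 → 2.263 bits.

2.263 bits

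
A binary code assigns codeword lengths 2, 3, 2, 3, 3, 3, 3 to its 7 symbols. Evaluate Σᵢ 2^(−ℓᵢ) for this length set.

1.125

With common denominator 2^3 = 8: Σ 2^(−ℓᵢ) = 2/8 + 1/8 + 2/8 + 1/8 + 1/8 + 1/8 + 1/8 = 9/8 = 1.125.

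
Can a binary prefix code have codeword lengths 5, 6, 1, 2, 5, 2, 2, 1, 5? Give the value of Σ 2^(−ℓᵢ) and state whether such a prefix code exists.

With common denominator 2^6 = 64: Σ 2^(−ℓᵢ) = 2/64 + 1/64 + 32/64 + 16/64 + 2/64 + 16/64 + 16/64 + 32/64 + 2/64 = 119/64 = 1.859375.
Kraft's inequality requires Σ ≤ 1; here Σ = 1.859375 > 1, so no such prefix code exists.

1.859375; no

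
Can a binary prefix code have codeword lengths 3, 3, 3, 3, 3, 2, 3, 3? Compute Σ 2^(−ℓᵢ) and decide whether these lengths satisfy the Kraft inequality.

With common denominator 2^3 = 8: Σ 2^(−ℓᵢ) = 1/8 + 1/8 + 1/8 + 1/8 + 1/8 + 2/8 + 1/8 + 1/8 = 9/8 = 1.125.
Kraft's inequality requires Σ ≤ 1; here Σ = 1.125 > 1, so no such prefix code exists.

1.125; no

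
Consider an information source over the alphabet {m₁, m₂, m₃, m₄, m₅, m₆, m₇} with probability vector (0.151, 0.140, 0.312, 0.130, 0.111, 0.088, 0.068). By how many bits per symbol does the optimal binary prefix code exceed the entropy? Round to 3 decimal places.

Entropy H = −Σ p log₂ p ≈ 2.6402 bits.
Huffman merges: 17/250+11/125→39/250; 111/1000+13/100→241/1000; 7/50+151/1000→291/1000; 39/250+241/1000→397/1000; 291/1000+39/125→603/1000; 397/1000+603/1000→1. L = 336/125 ≈ 2.6880.
L − H = 2.6880 − 2.6402 = 0.048 bits.

0.048 bits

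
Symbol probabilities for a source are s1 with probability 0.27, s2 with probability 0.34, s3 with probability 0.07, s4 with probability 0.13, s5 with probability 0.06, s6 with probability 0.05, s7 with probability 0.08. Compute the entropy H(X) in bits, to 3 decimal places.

2.442 bits

H = −Σ pᵢ log₂ pᵢ.
−0.27·log₂(0.27) = 0.5100
−0.34·log₂(0.34) = 0.5292
−0.07·log₂(0.07) = 0.2686
−0.13·log₂(0.13) = 0.3826
−0.06·log₂(0.06) = 0.2435
−0.05·log₂(0.05) = 0.2161
−0.08·log₂(0.08) = 0.2915
Sum ≈ 2.4415 → 2.442 bits.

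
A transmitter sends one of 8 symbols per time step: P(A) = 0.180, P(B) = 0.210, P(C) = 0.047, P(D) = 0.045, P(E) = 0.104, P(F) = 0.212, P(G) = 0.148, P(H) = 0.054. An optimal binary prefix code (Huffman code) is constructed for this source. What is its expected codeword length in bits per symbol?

Repeatedly combine the two least-probable nodes; the expected code length is the sum of the merged weights.
merge 9/200 + 47/1000 → 23/250
merge 27/500 + 23/250 → 73/500
merge 13/125 + 73/500 → 1/4
merge 37/250 + 9/50 → 41/125
merge 21/100 + 53/250 → 211/500
merge 1/4 + 41/125 → 289/500
merge 211/500 + 289/500 → 1
L = 23/250 + 73/500 + 1/4 + 41/125 + 211/500 + 289/500 + 1 = 352/125 = 2.816 bits/symbol.

2.816 bits/symbol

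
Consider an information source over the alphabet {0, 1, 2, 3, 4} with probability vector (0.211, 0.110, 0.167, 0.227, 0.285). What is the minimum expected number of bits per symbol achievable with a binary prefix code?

Repeatedly combine the two least-probable nodes; the expected code length is the sum of the merged weights.
merge 11/100 + 167/1000 → 277/1000
merge 211/1000 + 227/1000 → 219/500
merge 277/1000 + 57/200 → 281/500
merge 219/500 + 281/500 → 1
L = 277/1000 + 219/500 + 281/500 + 1 = 2277/1000 = 2.277 bits/symbol.

2.277 bits/symbol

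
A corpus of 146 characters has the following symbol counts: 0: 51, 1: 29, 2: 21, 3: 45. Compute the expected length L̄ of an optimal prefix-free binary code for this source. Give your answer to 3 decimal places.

1.993 bits/symbol

Probabilities are the counts divided by 146.
Repeatedly combine the two least-probable nodes; the expected code length is the sum of the merged weights.
merge 21/146 + 29/146 → 25/73
merge 45/146 + 25/73 → 95/146
merge 51/146 + 95/146 → 1
L = 25/73 + 95/146 + 1 = 291/146 ≈ 1.993 bits/symbol.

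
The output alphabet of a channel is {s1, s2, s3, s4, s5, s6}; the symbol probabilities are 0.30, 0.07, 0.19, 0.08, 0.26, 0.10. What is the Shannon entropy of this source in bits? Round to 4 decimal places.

2.3739 bits

H = −Σ pᵢ log₂ pᵢ.
−0.30·log₂(0.30) = 0.5211
−0.07·log₂(0.07) = 0.2686
−0.19·log₂(0.19) = 0.4552
−0.08·log₂(0.08) = 0.2915
−0.26·log₂(0.26) = 0.5053
−0.10·log₂(0.10) = 0.3322
Sum ≈ 2.3739 → 2.3739 bits.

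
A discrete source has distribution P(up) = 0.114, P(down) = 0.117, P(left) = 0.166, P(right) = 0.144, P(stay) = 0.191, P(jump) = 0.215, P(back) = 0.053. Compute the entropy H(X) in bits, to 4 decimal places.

2.7095 bits

H = −Σ pᵢ log₂ pᵢ.
−0.114·log₂(0.114) = 0.3571
−0.117·log₂(0.117) = 0.3622
−0.166·log₂(0.166) = 0.4301
−0.144·log₂(0.144) = 0.4026
−0.191·log₂(0.191) = 0.4562
−0.215·log₂(0.215) = 0.4768
−0.053·log₂(0.053) = 0.2246
Sum ≈ 2.7095 → 2.7095 bits.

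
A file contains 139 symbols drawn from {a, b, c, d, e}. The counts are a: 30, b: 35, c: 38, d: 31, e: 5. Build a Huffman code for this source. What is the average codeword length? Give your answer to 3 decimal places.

2.252 bits/symbol

Probabilities are the counts divided by 139.
Repeatedly combine the two least-probable nodes; the expected code length is the sum of the merged weights.
merge 5/139 + 30/139 → 35/139
merge 31/139 + 35/139 → 66/139
merge 35/139 + 38/139 → 73/139
merge 66/139 + 73/139 → 1
L = 35/139 + 66/139 + 73/139 + 1 = 313/139 ≈ 2.252 bits/symbol.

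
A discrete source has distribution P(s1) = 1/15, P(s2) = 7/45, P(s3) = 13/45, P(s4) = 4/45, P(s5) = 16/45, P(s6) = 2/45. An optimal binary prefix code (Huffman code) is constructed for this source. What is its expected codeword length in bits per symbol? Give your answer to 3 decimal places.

Repeatedly combine the two least-probable nodes; the expected code length is the sum of the merged weights.
merge 2/45 + 1/15 → 1/9
merge 4/45 + 1/9 → 1/5
merge 7/45 + 1/5 → 16/45
merge 13/45 + 16/45 → 29/45
merge 16/45 + 29/45 → 1
L = 1/9 + 1/5 + 16/45 + 29/45 + 1 = 104/45 ≈ 2.311 bits/symbol.

2.311 bits/symbol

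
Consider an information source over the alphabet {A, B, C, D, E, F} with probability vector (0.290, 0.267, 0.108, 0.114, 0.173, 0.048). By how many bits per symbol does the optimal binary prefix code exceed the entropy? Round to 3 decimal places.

Entropy H = −Σ p log₂ p ≈ 2.3787 bits.
Huffman merges: 6/125+27/250→39/250; 57/500+39/250→27/100; 173/1000+267/1000→11/25; 27/100+29/100→14/25; 11/25+14/25→1. L = 1213/500 ≈ 2.4260.
L − H = 2.4260 − 2.3787 = 0.047 bits.

0.047 bits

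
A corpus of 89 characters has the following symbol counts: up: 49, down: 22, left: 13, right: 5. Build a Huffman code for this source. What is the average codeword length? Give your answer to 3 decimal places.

1.652 bits/symbol

Probabilities are the counts divided by 89.
Repeatedly combine the two least-probable nodes; the expected code length is the sum of the merged weights.
merge 5/89 + 13/89 → 18/89
merge 18/89 + 22/89 → 40/89
merge 40/89 + 49/89 → 1
L = 18/89 + 40/89 + 1 = 147/89 ≈ 1.652 bits/symbol.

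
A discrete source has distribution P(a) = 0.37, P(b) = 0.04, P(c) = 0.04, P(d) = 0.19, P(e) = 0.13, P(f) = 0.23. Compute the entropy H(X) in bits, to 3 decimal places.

H = −Σ pᵢ log₂ pᵢ.
−0.37·log₂(0.37) = 0.5307
−0.04·log₂(0.04) = 0.1858
−0.04·log₂(0.04) = 0.1858
−0.19·log₂(0.19) = 0.4552
−0.13·log₂(0.13) = 0.3826
−0.23·log₂(0.23) = 0.4877
Sum ≈ 2.2278 → 2.228 bits.

2.228 bits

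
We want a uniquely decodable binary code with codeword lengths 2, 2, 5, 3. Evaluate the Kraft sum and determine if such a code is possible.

With common denominator 2^5 = 32: Σ 2^(−ℓᵢ) = 8/32 + 8/32 + 1/32 + 4/32 = 21/32 = 0.65625.
Kraft's inequality requires Σ ≤ 1; here Σ = 0.65625 ≤ 1, so such a prefix code exists.

0.65625; yes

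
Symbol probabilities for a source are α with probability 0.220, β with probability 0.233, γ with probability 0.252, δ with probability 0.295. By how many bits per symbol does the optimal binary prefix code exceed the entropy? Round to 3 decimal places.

Entropy H = −Σ p log₂ p ≈ 1.9909 bits.
Huffman merges: 11/50+233/1000→453/1000; 63/250+59/200→547/1000; 453/1000+547/1000→1. L = 2 ≈ 2.0000.
L − H = 2.0000 − 1.9909 = 0.009 bits.

0.009 bits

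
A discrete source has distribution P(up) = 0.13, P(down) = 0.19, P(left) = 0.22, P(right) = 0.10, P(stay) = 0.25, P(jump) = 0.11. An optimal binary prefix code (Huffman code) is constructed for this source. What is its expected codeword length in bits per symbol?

Repeatedly combine the two least-probable nodes; the expected code length is the sum of the merged weights.
merge 1/10 + 11/100 → 21/100
merge 13/100 + 19/100 → 8/25
merge 21/100 + 11/50 → 43/100
merge 1/4 + 8/25 → 57/100
merge 43/100 + 57/100 → 1
L = 21/100 + 8/25 + 43/100 + 57/100 + 1 = 253/100 = 2.53 bits/symbol.

2.53 bits/symbol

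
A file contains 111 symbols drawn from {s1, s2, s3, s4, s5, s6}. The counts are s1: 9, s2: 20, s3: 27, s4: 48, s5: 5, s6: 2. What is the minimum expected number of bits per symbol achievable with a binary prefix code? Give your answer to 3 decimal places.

Probabilities are the counts divided by 111.
Repeatedly combine the two least-probable nodes; the expected code length is the sum of the merged weights.
merge 2/111 + 5/111 → 7/111
merge 7/111 + 3/37 → 16/111
merge 16/111 + 20/111 → 12/37
merge 9/37 + 12/37 → 21/37
merge 16/37 + 21/37 → 1
L = 7/111 + 16/111 + 12/37 + 21/37 + 1 = 233/111 ≈ 2.099 bits/symbol.

2.099 bits/symbol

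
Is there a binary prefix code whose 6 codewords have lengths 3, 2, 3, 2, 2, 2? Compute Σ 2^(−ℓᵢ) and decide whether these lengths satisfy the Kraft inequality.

With common denominator 2^3 = 8: Σ 2^(−ℓᵢ) = 1/8 + 2/8 + 1/8 + 2/8 + 2/8 + 2/8 = 10/8 = 1.25.
Kraft's inequality requires Σ ≤ 1; here Σ = 1.25 > 1, so no such prefix code exists.

1.25; no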